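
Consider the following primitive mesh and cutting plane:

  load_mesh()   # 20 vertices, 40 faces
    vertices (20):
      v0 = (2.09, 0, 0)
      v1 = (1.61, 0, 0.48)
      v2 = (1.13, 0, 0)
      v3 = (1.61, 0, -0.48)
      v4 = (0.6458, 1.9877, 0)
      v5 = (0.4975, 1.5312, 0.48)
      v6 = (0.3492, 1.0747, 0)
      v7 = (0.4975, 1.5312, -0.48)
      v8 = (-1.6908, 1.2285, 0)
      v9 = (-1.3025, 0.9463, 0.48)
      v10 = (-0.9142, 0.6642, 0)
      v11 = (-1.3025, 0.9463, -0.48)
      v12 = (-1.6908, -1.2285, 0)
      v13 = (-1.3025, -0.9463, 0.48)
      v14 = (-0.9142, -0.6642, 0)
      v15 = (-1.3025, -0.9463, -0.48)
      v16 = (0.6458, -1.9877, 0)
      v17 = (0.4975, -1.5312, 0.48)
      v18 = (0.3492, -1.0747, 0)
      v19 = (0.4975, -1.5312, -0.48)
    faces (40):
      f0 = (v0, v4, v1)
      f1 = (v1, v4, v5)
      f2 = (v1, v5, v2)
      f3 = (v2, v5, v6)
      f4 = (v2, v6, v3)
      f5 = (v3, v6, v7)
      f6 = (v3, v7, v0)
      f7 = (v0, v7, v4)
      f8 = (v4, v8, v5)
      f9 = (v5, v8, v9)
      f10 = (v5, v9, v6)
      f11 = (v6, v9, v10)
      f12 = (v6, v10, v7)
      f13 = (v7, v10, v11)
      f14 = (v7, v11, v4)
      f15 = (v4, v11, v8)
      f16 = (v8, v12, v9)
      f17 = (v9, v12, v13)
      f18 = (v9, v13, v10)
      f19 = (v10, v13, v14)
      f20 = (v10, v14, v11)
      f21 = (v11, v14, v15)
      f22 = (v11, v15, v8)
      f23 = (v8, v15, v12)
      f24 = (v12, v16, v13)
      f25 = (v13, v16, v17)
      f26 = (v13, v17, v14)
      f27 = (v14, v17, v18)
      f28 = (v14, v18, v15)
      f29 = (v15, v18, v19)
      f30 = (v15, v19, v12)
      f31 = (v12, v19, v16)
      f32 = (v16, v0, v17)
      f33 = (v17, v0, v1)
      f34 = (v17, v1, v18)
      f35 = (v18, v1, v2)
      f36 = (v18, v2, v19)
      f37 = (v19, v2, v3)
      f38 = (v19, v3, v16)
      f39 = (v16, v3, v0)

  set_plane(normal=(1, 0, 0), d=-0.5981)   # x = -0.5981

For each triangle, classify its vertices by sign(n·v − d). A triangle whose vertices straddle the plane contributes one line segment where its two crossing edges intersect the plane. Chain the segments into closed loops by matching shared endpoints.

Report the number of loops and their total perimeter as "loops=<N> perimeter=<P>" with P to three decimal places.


Straddling triangles (16 of 40):
  (v4,v8,v5) [+-+] → (-0.5981, 1.58354, 0)–(-0.5981, 1.37965, 0.239682)  len=0.3147
  (v5,v8,v9) [+--] → (-0.5981, 1.37965, 0.239682)–(-0.5981, 1.17519, 0.48)  len=0.3155
  (v5,v9,v6) [+-+] → (-0.5981, 1.17519, 0.48)–(-0.5981, 1.00106, 0.275295)  len=0.2687
  (v6,v9,v10) [+--] → (-0.5981, 1.00106, 0.275295)–(-0.5981, 0.766906, 0)  len=0.3614
  (v6,v10,v7) [+-+] → (-0.5981, 0.766906, 0)–(-0.5981, 0.858334, -0.107479)  len=0.1411
  (v7,v10,v11) [+--] → (-0.5981, 0.858334, -0.107479)–(-0.5981, 1.17519, -0.48)  len=0.4891
  (v7,v11,v4) [+-+] → (-0.5981, 1.17519, -0.48)–(-0.5981, 1.32281, -0.306458)  len=0.2278
  (v4,v11,v8) [+--] → (-0.5981, 1.32281, -0.306458)–(-0.5981, 1.58354, 0)  len=0.4024
  (v12,v16,v13) [-+-] → (-0.5981, -1.58354, 0)–(-0.5981, -1.32281, 0.306458)  len=0.4024
  (v13,v16,v17) [-++] → (-0.5981, -1.32281, 0.306458)–(-0.5981, -1.17519, 0.48)  len=0.2278
  (v13,v17,v14) [-+-] → (-0.5981, -1.17519, 0.48)–(-0.5981, -0.858334, 0.107479)  len=0.4891
  (v14,v17,v18) [-++] → (-0.5981, -0.858334, 0.107479)–(-0.5981, -0.766906, 0)  len=0.1411
  (v14,v18,v15) [-+-] → (-0.5981, -0.766906, 0)–(-0.5981, -1.00106, -0.275295)  len=0.3614
  (v15,v18,v19) [-++] → (-0.5981, -1.00106, -0.275295)–(-0.5981, -1.17519, -0.48)  len=0.2687
  (v15,v19,v12) [-+-] → (-0.5981, -1.17519, -0.48)–(-0.5981, -1.37965, -0.239682)  len=0.3155
  (v12,v19,v16) [-++] → (-0.5981, -1.37965, -0.239682)–(-0.5981, -1.58354, 0)  len=0.3147

Chained into 2 loop(s):
  loop 1: 8 segments, perimeter = 2.5207
  loop 2: 8 segments, perimeter = 2.5207
Total perimeter = 5.041

loops=2 perimeter=5.041


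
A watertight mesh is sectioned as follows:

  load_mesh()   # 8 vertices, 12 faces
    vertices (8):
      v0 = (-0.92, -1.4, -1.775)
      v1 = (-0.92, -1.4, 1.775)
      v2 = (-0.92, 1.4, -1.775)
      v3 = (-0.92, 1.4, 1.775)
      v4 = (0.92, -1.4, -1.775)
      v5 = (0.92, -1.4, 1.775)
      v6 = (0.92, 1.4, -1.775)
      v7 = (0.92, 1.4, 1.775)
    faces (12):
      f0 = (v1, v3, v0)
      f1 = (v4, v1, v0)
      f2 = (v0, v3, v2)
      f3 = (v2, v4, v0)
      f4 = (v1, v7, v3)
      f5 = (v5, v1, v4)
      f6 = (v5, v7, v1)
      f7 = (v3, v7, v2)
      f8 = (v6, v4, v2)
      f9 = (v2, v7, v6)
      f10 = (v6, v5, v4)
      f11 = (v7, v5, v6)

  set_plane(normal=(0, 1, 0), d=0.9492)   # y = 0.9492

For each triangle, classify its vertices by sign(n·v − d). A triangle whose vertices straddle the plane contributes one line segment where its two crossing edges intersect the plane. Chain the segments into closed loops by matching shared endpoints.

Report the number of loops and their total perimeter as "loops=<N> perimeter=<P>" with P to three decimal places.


loops=1 perimeter=10.780

Straddling triangles (8 of 12):
  (v1,v3,v0) [-+-] → (-0.92, 0.9492, 1.775)–(-0.92, 0.9492, 1.20345)  len=0.5715
  (v0,v3,v2) [-++] → (-0.92, 0.9492, 1.20345)–(-0.92, 0.9492, -1.775)  len=2.9784
  (v2,v4,v0) [+--] → (-0.62376, 0.9492, -1.775)–(-0.92, 0.9492, -1.775)  len=0.2962
  (v1,v7,v3) [-++] → (0.62376, 0.9492, 1.775)–(-0.92, 0.9492, 1.775)  len=1.5438
  (v5,v7,v1) [-+-] → (0.92, 0.9492, 1.775)–(0.62376, 0.9492, 1.775)  len=0.2962
  (v6,v4,v2) [+-+] → (0.92, 0.9492, -1.775)–(-0.62376, 0.9492, -1.775)  len=1.5438
  (v6,v5,v4) [+--] → (0.92, 0.9492, -1.20345)–(0.92, 0.9492, -1.775)  len=0.5715
  (v7,v5,v6) [+-+] → (0.92, 0.9492, 1.775)–(0.92, 0.9492, -1.20345)  len=2.9784

Chained into 1 loop(s):
  loop 1: 8 segments, perimeter = 10.7800
Total perimeter = 10.780


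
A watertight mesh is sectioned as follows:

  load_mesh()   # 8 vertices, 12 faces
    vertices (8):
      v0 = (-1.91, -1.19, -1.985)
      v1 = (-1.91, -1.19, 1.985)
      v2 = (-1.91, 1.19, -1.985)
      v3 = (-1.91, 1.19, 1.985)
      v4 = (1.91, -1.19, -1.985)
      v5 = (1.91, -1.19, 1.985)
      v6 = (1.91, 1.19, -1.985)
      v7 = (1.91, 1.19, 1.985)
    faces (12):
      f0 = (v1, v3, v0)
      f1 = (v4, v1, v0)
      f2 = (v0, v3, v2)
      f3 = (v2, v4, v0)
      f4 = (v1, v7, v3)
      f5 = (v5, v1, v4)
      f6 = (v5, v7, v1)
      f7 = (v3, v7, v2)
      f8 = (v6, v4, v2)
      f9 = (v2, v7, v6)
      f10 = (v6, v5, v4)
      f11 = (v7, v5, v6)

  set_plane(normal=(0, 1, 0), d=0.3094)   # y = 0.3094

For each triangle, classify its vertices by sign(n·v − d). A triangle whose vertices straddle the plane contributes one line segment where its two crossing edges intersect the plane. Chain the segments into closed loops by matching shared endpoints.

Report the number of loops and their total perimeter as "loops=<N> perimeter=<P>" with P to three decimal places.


loops=1 perimeter=15.580

Straddling triangles (8 of 12):
  (v1,v3,v0) [-+-] → (-1.91, 0.3094, 1.985)–(-1.91, 0.3094, 0.5161)  len=1.4689
  (v0,v3,v2) [-++] → (-1.91, 0.3094, 0.5161)–(-1.91, 0.3094, -1.985)  len=2.5011
  (v2,v4,v0) [+--] → (-0.4966, 0.3094, -1.985)–(-1.91, 0.3094, -1.985)  len=1.4134
  (v1,v7,v3) [-++] → (0.4966, 0.3094, 1.985)–(-1.91, 0.3094, 1.985)  len=2.4066
  (v5,v7,v1) [-+-] → (1.91, 0.3094, 1.985)–(0.4966, 0.3094, 1.985)  len=1.4134
  (v6,v4,v2) [+-+] → (1.91, 0.3094, -1.985)–(-0.4966, 0.3094, -1.985)  len=2.4066
  (v6,v5,v4) [+--] → (1.91, 0.3094, -0.5161)–(1.91, 0.3094, -1.985)  len=1.4689
  (v7,v5,v6) [+-+] → (1.91, 0.3094, 1.985)–(1.91, 0.3094, -0.5161)  len=2.5011

Chained into 1 loop(s):
  loop 1: 8 segments, perimeter = 15.5800
Total perimeter = 15.580


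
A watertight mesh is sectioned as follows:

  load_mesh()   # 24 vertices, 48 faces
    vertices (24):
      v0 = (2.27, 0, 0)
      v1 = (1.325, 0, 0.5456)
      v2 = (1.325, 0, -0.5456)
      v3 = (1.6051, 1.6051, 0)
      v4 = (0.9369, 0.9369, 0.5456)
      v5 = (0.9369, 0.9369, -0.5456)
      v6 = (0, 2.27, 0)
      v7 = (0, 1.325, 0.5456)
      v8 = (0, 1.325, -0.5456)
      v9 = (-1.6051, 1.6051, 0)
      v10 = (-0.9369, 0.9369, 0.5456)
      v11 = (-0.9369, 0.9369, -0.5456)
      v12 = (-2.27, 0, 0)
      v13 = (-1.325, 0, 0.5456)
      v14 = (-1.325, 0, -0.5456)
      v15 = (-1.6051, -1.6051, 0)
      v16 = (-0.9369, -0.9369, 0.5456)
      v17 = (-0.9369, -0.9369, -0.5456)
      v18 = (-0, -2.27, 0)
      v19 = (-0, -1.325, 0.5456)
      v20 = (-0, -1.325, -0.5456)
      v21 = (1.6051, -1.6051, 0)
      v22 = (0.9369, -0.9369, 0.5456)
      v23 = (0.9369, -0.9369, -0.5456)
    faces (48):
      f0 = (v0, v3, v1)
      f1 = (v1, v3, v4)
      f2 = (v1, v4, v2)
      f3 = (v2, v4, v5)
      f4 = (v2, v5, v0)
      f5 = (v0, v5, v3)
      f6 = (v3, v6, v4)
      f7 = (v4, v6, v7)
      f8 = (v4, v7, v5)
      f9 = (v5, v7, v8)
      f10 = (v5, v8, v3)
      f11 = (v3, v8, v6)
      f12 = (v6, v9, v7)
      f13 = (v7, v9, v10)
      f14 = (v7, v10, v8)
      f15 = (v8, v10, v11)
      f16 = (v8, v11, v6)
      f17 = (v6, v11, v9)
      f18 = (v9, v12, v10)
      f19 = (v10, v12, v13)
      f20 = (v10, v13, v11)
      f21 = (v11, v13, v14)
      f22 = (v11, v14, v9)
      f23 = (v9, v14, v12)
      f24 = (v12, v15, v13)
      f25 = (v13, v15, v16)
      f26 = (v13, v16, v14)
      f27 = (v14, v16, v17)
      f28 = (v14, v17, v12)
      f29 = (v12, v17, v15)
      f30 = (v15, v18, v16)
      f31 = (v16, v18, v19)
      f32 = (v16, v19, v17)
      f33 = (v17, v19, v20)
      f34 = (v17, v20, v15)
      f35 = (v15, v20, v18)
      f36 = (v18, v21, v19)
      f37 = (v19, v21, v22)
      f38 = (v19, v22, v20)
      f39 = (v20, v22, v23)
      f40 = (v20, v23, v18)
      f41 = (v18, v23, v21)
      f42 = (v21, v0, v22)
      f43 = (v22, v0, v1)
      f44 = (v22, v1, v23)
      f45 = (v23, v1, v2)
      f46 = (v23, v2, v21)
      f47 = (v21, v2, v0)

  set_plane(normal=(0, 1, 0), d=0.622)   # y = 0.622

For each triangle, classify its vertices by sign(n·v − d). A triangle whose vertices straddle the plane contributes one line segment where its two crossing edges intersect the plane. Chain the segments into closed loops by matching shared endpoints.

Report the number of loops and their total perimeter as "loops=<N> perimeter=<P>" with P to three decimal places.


Straddling triangles (12 of 48):
  (v0,v3,v1) [-+-] → (2.01234, 0.622, 0)–(1.43354, 0.622, 0.334172)  len=0.6683
  (v1,v3,v4) [-++] → (1.43354, 0.622, 0.334172)–(1.06734, 0.622, 0.5456)  len=0.4229
  (v1,v4,v2) [-+-] → (1.06734, 0.622, 0.5456)–(1.06734, 0.622, 0.178838)  len=0.3668
  (v2,v4,v5) [-++] → (1.06734, 0.622, 0.178838)–(1.06734, 0.622, -0.5456)  len=0.7244
  (v2,v5,v0) [-+-] → (1.06734, 0.622, -0.5456)–(1.38497, 0.622, -0.362219)  len=0.3668
  (v0,v5,v3) [-++] → (1.38497, 0.622, -0.362219)–(2.01234, 0.622, 0)  len=0.7244
  (v9,v12,v10) [+-+] → (-2.01234, 0.622, 0)–(-1.38497, 0.622, 0.362219)  len=0.7244
  (v10,v12,v13) [+--] → (-1.38497, 0.622, 0.362219)–(-1.06734, 0.622, 0.5456)  len=0.3668
  (v10,v13,v11) [+-+] → (-1.06734, 0.622, 0.5456)–(-1.06734, 0.622, -0.178838)  len=0.7244
  (v11,v13,v14) [+--] → (-1.06734, 0.622, -0.178838)–(-1.06734, 0.622, -0.5456)  len=0.3668
  (v11,v14,v9) [+-+] → (-1.06734, 0.622, -0.5456)–(-1.43354, 0.622, -0.334172)  len=0.4229
  (v9,v14,v12) [+--] → (-1.43354, 0.622, -0.334172)–(-2.01234, 0.622, 0)  len=0.6683

Chained into 2 loop(s):
  loop 1: 6 segments, perimeter = 3.2736
  loop 2: 6 segments, perimeter = 3.2736
Total perimeter = 6.547

loops=2 perimeter=6.547


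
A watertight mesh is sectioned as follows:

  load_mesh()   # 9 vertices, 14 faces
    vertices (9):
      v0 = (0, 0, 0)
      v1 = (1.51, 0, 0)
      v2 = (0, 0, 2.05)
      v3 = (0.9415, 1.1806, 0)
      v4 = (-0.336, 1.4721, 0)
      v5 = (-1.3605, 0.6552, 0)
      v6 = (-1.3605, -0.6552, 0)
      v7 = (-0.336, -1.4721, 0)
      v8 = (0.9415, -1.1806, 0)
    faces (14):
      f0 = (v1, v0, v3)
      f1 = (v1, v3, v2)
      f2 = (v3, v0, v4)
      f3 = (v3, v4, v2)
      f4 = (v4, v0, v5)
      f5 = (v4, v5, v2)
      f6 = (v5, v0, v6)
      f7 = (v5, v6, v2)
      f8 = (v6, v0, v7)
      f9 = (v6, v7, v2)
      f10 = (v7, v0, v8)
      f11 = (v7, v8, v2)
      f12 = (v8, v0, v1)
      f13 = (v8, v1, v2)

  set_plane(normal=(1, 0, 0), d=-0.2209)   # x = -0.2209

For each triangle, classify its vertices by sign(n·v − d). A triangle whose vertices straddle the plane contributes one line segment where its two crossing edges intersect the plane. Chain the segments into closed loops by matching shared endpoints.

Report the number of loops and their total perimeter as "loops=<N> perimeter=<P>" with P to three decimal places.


Straddling triangles (10 of 14):
  (v3,v0,v4) [++-] → (-0.2209, 0.967818, 0)–(-0.2209, 1.44584, 0)  len=0.4780
  (v3,v4,v2) [+-+] → (-0.2209, 1.44584, 0)–(-0.2209, 0.967818, 0.702247)  len=0.8495
  (v4,v0,v5) [-+-] → (-0.2209, 0.967818, 0)–(-0.2209, 0.106383, 0)  len=0.8614
  (v4,v5,v2) [--+] → (-0.2209, 0.106383, 1.71715)–(-0.2209, 0.967818, 0.702247)  len=1.3312
  (v5,v0,v6) [-+-] → (-0.2209, 0.106383, 0)–(-0.2209, -0.106383, 0)  len=0.2128
  (v5,v6,v2) [--+] → (-0.2209, -0.106383, 1.71715)–(-0.2209, 0.106383, 1.71715)  len=0.2128
  (v6,v0,v7) [-+-] → (-0.2209, -0.106383, 0)–(-0.2209, -0.967818, 0)  len=0.8614
  (v6,v7,v2) [--+] → (-0.2209, -0.967818, 0.702247)–(-0.2209, -0.106383, 1.71715)  len=1.3312
  (v7,v0,v8) [-++] → (-0.2209, -0.967818, 0)–(-0.2209, -1.44584, 0)  len=0.4780
  (v7,v8,v2) [-++] → (-0.2209, -1.44584, 0)–(-0.2209, -0.967818, 0.702247)  len=0.8495

Chained into 1 loop(s):
  loop 1: 10 segments, perimeter = 7.4658
Total perimeter = 7.466

loops=1 perimeter=7.466


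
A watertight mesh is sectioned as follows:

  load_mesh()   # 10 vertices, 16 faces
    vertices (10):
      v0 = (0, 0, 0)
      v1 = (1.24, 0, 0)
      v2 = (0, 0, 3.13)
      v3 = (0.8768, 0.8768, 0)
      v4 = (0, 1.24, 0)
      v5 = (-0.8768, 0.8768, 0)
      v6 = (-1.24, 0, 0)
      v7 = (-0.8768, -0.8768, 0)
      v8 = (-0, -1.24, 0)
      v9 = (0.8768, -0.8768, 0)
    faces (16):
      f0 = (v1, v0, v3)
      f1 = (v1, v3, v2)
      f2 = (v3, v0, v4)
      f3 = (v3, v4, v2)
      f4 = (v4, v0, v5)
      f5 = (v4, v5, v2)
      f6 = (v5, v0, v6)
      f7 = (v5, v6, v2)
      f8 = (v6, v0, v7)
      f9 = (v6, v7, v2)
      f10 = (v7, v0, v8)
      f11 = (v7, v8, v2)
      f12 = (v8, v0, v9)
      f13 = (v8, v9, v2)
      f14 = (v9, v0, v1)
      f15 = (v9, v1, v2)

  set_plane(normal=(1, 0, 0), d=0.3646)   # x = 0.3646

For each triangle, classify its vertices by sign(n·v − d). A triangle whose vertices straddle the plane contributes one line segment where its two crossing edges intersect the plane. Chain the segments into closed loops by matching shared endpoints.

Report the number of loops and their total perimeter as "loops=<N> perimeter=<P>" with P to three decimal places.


loops=1 perimeter=7.166

Straddling triangles (8 of 16):
  (v1,v0,v3) [+-+] → (0.3646, 0, 0)–(0.3646, 0.3646, 0)  len=0.3646
  (v1,v3,v2) [++-] → (0.3646, 0.3646, 1.82845)–(0.3646, 0, 2.20968)  len=0.5275
  (v3,v0,v4) [+--] → (0.3646, 0.3646, 0)–(0.3646, 1.08897, 0)  len=0.7244
  (v3,v4,v2) [+--] → (0.3646, 1.08897, 0)–(0.3646, 0.3646, 1.82845)  len=1.9667
  (v8,v0,v9) [--+] → (0.3646, -0.3646, 0)–(0.3646, -1.08897, 0)  len=0.7244
  (v8,v9,v2) [-+-] → (0.3646, -1.08897, 0)–(0.3646, -0.3646, 1.82845)  len=1.9667
  (v9,v0,v1) [+-+] → (0.3646, -0.3646, 0)–(0.3646, 0, 0)  len=0.3646
  (v9,v1,v2) [++-] → (0.3646, 0, 2.20968)–(0.3646, -0.3646, 1.82845)  len=0.5275

Chained into 1 loop(s):
  loop 1: 8 segments, perimeter = 7.1664
Total perimeter = 7.166


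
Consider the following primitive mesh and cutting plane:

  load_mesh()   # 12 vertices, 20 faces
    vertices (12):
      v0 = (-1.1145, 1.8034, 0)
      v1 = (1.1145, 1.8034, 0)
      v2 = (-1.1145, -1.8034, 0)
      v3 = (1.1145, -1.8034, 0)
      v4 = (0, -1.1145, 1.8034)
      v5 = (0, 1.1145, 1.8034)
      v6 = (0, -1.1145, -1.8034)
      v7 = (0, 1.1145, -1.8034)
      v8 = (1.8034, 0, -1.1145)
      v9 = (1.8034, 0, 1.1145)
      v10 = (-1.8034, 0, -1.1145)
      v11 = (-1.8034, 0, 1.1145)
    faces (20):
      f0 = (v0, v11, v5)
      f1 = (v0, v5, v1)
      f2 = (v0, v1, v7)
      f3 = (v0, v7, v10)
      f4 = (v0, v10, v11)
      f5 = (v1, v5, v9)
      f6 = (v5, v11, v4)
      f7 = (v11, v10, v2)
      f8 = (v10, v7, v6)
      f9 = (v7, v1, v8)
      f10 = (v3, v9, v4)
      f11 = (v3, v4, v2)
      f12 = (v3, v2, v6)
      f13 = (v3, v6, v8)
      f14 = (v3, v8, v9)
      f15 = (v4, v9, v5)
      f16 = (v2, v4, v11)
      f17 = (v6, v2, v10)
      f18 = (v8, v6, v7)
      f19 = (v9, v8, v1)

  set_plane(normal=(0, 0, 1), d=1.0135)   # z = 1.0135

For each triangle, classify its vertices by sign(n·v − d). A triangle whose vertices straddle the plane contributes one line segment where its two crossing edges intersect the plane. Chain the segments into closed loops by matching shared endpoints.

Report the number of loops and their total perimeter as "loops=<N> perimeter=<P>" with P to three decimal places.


Straddling triangles (10 of 20):
  (v0,v11,v5) [-++] → (-1.74097, 0.163431, 1.0135)–(-0.488158, 1.41624, 1.0135)  len=1.7717
  (v0,v5,v1) [-+-] → (-0.488158, 1.41624, 1.0135)–(0.488158, 1.41624, 1.0135)  len=0.9763
  (v0,v10,v11) [--+] → (-1.8034, 0, 1.0135)–(-1.74097, 0.163431, 1.0135)  len=0.1749
  (v1,v5,v9) [-++] → (0.488158, 1.41624, 1.0135)–(1.74097, 0.163431, 1.0135)  len=1.7717
  (v11,v10,v2) [+--] → (-1.8034, 0, 1.0135)–(-1.74097, -0.163431, 1.0135)  len=0.1749
  (v3,v9,v4) [-++] → (1.74097, -0.163431, 1.0135)–(0.488158, -1.41624, 1.0135)  len=1.7717
  (v3,v4,v2) [-+-] → (0.488158, -1.41624, 1.0135)–(-0.488158, -1.41624, 1.0135)  len=0.9763
  (v3,v8,v9) [--+] → (1.8034, 0, 1.0135)–(1.74097, -0.163431, 1.0135)  len=0.1749
  (v2,v4,v11) [-++] → (-0.488158, -1.41624, 1.0135)–(-1.74097, -0.163431, 1.0135)  len=1.7717
  (v9,v8,v1) [+--] → (1.8034, 0, 1.0135)–(1.74097, 0.163431, 1.0135)  len=0.1749

Chained into 1 loop(s):
  loop 1: 10 segments, perimeter = 9.7394
Total perimeter = 9.739

loops=1 perimeter=9.739


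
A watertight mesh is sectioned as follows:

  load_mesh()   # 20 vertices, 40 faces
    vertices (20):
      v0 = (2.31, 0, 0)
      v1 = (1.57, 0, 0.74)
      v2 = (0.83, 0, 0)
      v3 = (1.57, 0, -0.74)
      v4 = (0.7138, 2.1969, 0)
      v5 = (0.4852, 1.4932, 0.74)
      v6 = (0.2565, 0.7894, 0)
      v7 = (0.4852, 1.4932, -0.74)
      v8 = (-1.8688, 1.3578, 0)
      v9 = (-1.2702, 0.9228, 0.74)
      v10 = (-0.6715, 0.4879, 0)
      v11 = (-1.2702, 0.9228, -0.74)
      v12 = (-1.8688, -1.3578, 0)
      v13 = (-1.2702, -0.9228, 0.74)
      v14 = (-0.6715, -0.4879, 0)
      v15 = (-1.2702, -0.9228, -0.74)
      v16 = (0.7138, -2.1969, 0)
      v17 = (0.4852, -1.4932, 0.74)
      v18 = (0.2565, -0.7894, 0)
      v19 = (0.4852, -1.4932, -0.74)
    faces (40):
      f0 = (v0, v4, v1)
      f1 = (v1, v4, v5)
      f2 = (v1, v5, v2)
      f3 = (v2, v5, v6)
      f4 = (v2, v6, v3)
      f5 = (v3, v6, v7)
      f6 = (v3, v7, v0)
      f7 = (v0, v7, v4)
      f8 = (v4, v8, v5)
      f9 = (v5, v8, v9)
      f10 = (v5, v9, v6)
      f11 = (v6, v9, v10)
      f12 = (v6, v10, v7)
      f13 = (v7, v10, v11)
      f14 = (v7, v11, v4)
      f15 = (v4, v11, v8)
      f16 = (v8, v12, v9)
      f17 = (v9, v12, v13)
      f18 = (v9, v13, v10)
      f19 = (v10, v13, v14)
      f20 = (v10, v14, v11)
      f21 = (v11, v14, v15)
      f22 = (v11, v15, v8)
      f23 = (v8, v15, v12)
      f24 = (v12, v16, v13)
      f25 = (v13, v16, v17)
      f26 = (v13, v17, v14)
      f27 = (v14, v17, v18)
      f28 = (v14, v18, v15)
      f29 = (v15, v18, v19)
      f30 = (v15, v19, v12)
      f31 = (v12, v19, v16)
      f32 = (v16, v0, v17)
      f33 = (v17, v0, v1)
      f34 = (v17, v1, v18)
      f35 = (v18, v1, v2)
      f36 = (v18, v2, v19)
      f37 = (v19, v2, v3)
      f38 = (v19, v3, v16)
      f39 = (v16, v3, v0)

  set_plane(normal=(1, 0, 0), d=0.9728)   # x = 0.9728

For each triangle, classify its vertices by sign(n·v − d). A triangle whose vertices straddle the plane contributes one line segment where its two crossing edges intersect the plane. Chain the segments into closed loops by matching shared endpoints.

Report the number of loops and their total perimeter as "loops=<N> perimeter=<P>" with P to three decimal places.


Straddling triangles (14 of 40):
  (v0,v4,v1) [+-+] → (0.9728, 1.84043, 0)–(0.9728, 1.53234, 0.22385)  len=0.3808
  (v1,v4,v5) [+--] → (0.9728, 1.53234, 0.22385)–(0.9728, 0.822031, 0.74)  len=0.8780
  (v1,v5,v2) [+--] → (0.9728, 0.822031, 0.74)–(0.9728, 0, 0.1428)  len=1.0161
  (v2,v6,v3) [--+] → (0.9728, 0.358911, -0.403549)–(0.9728, 0, -0.1428)  len=0.4436
  (v3,v6,v7) [+--] → (0.9728, 0.358911, -0.403549)–(0.9728, 0.822031, -0.74)  len=0.5724
  (v3,v7,v0) [+-+] → (0.9728, 0.822031, -0.74)–(0.9728, 1.09421, -0.542267)  len=0.3364
  (v0,v7,v4) [+--] → (0.9728, 1.09421, -0.542267)–(0.9728, 1.84043, 0)  len=0.9224
  (v16,v0,v17) [-+-] → (0.9728, -1.84043, 0)–(0.9728, -1.09421, 0.542267)  len=0.9224
  (v17,v0,v1) [-++] → (0.9728, -1.09421, 0.542267)–(0.9728, -0.822031, 0.74)  len=0.3364
  (v17,v1,v18) [-+-] → (0.9728, -0.822031, 0.74)–(0.9728, -0.358911, 0.403549)  len=0.5724
  (v18,v1,v2) [-+-] → (0.9728, -0.358911, 0.403549)–(0.9728, 0, 0.1428)  len=0.4436
  (v19,v2,v3) [--+] → (0.9728, 0, -0.1428)–(0.9728, -0.822031, -0.74)  len=1.0161
  (v19,v3,v16) [-+-] → (0.9728, -0.822031, -0.74)–(0.9728, -1.53234, -0.22385)  len=0.8780
  (v16,v3,v0) [-++] → (0.9728, -1.53234, -0.22385)–(0.9728, -1.84043, 0)  len=0.3808

Chained into 1 loop(s):
  loop 1: 14 segments, perimeter = 9.0997
Total perimeter = 9.100

loops=1 perimeter=9.100


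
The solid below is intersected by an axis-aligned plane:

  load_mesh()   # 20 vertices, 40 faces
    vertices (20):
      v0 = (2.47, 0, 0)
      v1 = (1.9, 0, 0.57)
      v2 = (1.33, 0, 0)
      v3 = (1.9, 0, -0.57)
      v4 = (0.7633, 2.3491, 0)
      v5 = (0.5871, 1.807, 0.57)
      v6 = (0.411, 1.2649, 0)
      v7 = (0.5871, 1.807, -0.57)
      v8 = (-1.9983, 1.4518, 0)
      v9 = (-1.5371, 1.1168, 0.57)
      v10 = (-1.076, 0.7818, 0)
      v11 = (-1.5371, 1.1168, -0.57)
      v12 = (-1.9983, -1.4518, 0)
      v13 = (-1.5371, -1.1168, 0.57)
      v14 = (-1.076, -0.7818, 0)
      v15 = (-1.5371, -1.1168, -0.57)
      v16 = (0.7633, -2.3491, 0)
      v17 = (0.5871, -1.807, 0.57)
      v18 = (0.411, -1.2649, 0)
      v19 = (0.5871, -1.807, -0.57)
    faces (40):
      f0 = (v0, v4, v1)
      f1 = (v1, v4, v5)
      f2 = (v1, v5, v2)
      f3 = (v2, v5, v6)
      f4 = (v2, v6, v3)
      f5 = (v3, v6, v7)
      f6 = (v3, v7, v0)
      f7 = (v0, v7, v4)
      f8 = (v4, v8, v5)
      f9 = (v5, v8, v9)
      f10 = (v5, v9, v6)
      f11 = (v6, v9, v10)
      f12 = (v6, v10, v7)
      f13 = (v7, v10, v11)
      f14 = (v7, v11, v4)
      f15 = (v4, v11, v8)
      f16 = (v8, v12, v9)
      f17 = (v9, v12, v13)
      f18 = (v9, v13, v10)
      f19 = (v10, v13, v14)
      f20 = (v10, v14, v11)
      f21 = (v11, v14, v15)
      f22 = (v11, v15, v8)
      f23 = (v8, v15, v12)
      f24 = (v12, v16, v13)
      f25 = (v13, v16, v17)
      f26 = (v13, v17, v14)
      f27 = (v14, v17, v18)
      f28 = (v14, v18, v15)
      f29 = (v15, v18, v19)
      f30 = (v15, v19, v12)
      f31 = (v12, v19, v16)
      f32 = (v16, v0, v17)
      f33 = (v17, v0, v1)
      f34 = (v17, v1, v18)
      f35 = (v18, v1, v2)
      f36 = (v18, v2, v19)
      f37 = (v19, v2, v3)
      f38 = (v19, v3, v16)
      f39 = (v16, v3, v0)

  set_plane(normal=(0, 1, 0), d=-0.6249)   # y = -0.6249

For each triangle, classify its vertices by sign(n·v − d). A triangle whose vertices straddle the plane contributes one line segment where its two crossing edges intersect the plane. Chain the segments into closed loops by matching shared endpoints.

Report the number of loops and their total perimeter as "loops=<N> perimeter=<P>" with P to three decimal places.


loops=2 perimeter=6.157

Straddling triangles (16 of 40):
  (v8,v12,v9) [+-+] → (-1.9983, -0.6249, 0)–(-1.84983, -0.6249, 0.183498)  len=0.2360
  (v9,v12,v13) [+--] → (-1.84983, -0.6249, 0.183498)–(-1.5371, -0.6249, 0.57)  len=0.4972
  (v9,v13,v10) [+-+] → (-1.5371, -0.6249, 0.57)–(-1.41764, -0.6249, 0.422321)  len=0.1899
  (v10,v13,v14) [+--] → (-1.41764, -0.6249, 0.422321)–(-1.076, -0.6249, 0)  len=0.5432
  (v10,v14,v11) [+-+] → (-1.076, -0.6249, 0)–(-1.11411, -0.6249, -0.0471047)  len=0.0606
  (v11,v14,v15) [+--] → (-1.11411, -0.6249, -0.0471047)–(-1.5371, -0.6249, -0.57)  len=0.6726
  (v11,v15,v8) [+-+] → (-1.5371, -0.6249, -0.57)–(-1.62542, -0.6249, -0.460842)  len=0.1404
  (v8,v15,v12) [+--] → (-1.62542, -0.6249, -0.460842)–(-1.9983, -0.6249, 0)  len=0.5928
  (v16,v0,v17) [-+-] → (2.01599, -0.6249, 0)–(1.81885, -0.6249, 0.197118)  len=0.2788
  (v17,v0,v1) [-++] → (1.81885, -0.6249, 0.197118)–(1.44597, -0.6249, 0.57)  len=0.5273
  (v17,v1,v18) [-+-] → (1.44597, -0.6249, 0.57)–(1.16439, -0.6249, 0.288402)  len=0.3982
  (v18,v1,v2) [-++] → (1.16439, -0.6249, 0.288402)–(0.875985, -0.6249, 0)  len=0.4079
  (v18,v2,v19) [-+-] → (0.875985, -0.6249, 0)–(1.07309, -0.6249, -0.197118)  len=0.2788
  (v19,v2,v3) [-++] → (1.07309, -0.6249, -0.197118)–(1.44597, -0.6249, -0.57)  len=0.5273
  (v19,v3,v16) [-+-] → (1.44597, -0.6249, -0.57)–(1.59762, -0.6249, -0.41837)  len=0.2144
  (v16,v3,v0) [-++] → (1.59762, -0.6249, -0.41837)–(2.01599, -0.6249, 0)  len=0.5917

Chained into 2 loop(s):
  loop 1: 8 segments, perimeter = 2.9327
  loop 2: 8 segments, perimeter = 3.2244
Total perimeter = 6.157


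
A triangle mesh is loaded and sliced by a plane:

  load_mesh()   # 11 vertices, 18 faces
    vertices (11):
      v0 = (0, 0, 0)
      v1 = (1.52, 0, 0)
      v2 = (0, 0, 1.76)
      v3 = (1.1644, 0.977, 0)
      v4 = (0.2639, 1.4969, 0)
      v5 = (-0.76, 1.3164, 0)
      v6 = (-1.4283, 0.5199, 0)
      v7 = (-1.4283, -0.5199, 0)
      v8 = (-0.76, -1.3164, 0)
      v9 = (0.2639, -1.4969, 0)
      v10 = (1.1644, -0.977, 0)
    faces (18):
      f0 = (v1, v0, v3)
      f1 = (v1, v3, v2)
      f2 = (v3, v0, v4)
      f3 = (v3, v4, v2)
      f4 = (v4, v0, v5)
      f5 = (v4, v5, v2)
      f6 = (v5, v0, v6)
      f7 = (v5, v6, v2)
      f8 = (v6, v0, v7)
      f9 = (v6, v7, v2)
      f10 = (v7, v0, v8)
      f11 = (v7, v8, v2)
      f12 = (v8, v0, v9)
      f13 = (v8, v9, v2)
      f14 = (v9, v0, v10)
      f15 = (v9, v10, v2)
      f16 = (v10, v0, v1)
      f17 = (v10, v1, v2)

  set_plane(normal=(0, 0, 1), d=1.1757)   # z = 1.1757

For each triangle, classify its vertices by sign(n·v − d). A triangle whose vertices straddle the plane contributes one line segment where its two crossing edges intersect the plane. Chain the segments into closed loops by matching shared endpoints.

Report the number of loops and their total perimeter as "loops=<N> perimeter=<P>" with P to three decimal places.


loops=1 perimeter=3.107

Straddling triangles (9 of 18):
  (v1,v3,v2) [--+] → (0.386568, 0.324353, 1.1757)–(0.504623, 0, 1.1757)  len=0.3452
  (v3,v4,v2) [--+] → (0.0876118, 0.496954, 1.1757)–(0.386568, 0.324353, 1.1757)  len=0.3452
  (v4,v5,v2) [--+] → (-0.252311, 0.43703, 1.1757)–(0.0876118, 0.496954, 1.1757)  len=0.3452
  (v5,v6,v2) [--+] → (-0.474179, 0.172601, 1.1757)–(-0.252311, 0.43703, 1.1757)  len=0.3452
  (v6,v7,v2) [--+] → (-0.474179, -0.172601, 1.1757)–(-0.474179, 0.172601, 1.1757)  len=0.3452
  (v7,v8,v2) [--+] → (-0.252311, -0.43703, 1.1757)–(-0.474179, -0.172601, 1.1757)  len=0.3452
  (v8,v9,v2) [--+] → (0.0876118, -0.496954, 1.1757)–(-0.252311, -0.43703, 1.1757)  len=0.3452
  (v9,v10,v2) [--+] → (0.386568, -0.324353, 1.1757)–(0.0876118, -0.496954, 1.1757)  len=0.3452
  (v10,v1,v2) [--+] → (0.504623, 0, 1.1757)–(0.386568, -0.324353, 1.1757)  len=0.3452

Chained into 1 loop(s):
  loop 1: 9 segments, perimeter = 3.1066
Total perimeter = 3.107


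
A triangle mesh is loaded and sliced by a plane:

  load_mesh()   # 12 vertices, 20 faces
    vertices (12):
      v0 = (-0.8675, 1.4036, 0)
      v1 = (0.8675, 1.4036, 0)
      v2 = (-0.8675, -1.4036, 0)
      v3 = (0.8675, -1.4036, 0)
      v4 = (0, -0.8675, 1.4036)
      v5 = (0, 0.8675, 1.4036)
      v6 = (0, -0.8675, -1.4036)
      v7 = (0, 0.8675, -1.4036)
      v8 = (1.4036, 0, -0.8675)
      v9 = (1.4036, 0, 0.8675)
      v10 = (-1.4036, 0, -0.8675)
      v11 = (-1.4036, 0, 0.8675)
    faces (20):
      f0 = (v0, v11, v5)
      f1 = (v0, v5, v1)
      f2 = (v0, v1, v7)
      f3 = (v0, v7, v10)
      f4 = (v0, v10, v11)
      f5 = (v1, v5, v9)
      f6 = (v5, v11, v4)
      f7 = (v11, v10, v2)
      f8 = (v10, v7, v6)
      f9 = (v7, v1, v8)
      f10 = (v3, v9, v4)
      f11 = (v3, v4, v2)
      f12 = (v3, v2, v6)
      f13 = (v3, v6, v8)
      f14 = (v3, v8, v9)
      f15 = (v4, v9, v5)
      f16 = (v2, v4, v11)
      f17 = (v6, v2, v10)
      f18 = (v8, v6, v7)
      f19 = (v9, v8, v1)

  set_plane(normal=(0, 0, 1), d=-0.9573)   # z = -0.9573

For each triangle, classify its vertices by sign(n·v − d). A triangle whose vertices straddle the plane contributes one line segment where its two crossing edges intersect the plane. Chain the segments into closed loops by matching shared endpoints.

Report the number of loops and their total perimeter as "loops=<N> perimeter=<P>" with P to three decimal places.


Straddling triangles (8 of 20):
  (v0,v1,v7) [++-] → (0.275837, 1.03796, -0.9573)–(-0.275837, 1.03796, -0.9573)  len=0.5517
  (v0,v7,v10) [+-+] → (-0.275837, 1.03796, -0.9573)–(-1.16849, 0.145312, -0.9573)  len=1.2624
  (v10,v7,v6) [+--] → (-1.16849, 0.145312, -0.9573)–(-1.16849, -0.145312, -0.9573)  len=0.2906
  (v7,v1,v8) [-++] → (0.275837, 1.03796, -0.9573)–(1.16849, 0.145312, -0.9573)  len=1.2624
  (v3,v2,v6) [++-] → (-0.275837, -1.03796, -0.9573)–(0.275837, -1.03796, -0.9573)  len=0.5517
  (v3,v6,v8) [+-+] → (0.275837, -1.03796, -0.9573)–(1.16849, -0.145312, -0.9573)  len=1.2624
  (v6,v2,v10) [-++] → (-0.275837, -1.03796, -0.9573)–(-1.16849, -0.145312, -0.9573)  len=1.2624
  (v8,v6,v7) [+--] → (1.16849, -0.145312, -0.9573)–(1.16849, 0.145312, -0.9573)  len=0.2906

Chained into 1 loop(s):
  loop 1: 8 segments, perimeter = 6.7342
Total perimeter = 6.734

loops=1 perimeter=6.734


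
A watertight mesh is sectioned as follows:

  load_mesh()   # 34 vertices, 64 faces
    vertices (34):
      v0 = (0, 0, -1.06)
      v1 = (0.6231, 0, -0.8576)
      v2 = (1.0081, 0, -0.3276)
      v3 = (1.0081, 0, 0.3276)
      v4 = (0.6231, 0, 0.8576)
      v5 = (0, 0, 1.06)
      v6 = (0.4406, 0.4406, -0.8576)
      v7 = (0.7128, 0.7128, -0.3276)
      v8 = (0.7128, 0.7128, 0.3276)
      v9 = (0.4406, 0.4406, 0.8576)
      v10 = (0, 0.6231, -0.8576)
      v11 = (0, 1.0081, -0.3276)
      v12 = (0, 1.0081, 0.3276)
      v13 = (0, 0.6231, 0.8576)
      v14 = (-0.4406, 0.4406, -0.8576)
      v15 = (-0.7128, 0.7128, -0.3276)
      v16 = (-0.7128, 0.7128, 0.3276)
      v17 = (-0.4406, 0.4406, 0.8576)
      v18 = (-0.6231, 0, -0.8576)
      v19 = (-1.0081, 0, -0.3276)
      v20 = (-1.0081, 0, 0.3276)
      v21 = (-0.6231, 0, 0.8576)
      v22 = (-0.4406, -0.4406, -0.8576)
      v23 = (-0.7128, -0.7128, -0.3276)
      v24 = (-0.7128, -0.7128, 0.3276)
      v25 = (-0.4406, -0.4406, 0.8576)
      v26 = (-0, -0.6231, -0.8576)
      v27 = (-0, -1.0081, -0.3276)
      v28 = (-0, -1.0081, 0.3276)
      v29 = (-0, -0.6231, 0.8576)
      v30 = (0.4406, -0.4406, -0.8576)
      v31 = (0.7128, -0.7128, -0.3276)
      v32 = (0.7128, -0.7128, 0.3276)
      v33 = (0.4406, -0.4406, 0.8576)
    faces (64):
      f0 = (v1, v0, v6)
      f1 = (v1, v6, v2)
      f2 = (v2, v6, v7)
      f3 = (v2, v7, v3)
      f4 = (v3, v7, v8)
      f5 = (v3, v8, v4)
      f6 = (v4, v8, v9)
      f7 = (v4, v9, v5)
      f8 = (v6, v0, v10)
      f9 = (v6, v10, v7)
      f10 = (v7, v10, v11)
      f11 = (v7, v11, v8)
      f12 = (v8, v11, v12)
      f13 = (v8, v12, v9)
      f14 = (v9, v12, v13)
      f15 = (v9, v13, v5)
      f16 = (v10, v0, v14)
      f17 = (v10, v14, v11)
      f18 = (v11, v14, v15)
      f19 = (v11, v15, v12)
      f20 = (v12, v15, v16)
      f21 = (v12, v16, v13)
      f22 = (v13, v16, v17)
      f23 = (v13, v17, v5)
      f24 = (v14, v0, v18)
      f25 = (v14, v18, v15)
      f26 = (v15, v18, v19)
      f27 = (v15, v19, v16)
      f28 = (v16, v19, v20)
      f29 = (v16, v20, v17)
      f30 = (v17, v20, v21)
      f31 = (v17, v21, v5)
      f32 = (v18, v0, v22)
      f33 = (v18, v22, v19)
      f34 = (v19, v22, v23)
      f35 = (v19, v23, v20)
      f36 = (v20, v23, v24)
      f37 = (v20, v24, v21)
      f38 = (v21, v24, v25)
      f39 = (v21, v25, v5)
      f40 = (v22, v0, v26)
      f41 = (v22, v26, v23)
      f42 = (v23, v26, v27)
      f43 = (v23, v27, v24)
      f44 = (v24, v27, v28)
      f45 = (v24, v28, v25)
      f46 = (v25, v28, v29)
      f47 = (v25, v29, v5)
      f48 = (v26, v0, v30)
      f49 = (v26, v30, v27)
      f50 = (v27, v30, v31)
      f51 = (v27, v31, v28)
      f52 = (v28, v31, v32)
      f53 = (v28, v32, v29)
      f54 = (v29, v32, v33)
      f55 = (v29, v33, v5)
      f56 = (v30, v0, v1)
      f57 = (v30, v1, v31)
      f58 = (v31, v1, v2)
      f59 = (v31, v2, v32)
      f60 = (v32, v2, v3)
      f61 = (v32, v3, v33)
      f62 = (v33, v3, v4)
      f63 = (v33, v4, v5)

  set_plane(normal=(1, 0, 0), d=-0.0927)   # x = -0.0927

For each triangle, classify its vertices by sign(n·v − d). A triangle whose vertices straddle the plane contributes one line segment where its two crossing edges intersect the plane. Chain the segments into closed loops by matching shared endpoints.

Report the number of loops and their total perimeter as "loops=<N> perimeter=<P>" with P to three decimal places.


Straddling triangles (20 of 64):
  (v10,v0,v14) [++-] → (-0.0927, 0.0927, -1.01742)–(-0.0927, 0.584703, -0.8576)  len=0.5173
  (v10,v14,v11) [+-+] → (-0.0927, 0.584703, -0.8576)–(-0.0927, 0.888701, -0.439109)  len=0.5173
  (v11,v14,v15) [+--] → (-0.0927, 0.888701, -0.439109)–(-0.0927, 0.969696, -0.3276)  len=0.1378
  (v11,v15,v12) [+-+] → (-0.0927, 0.969696, -0.3276)–(-0.0927, 0.969696, 0.242391)  len=0.5700
  (v12,v15,v16) [+--] → (-0.0927, 0.969696, 0.242391)–(-0.0927, 0.969696, 0.3276)  len=0.0852
  (v12,v16,v13) [+-+] → (-0.0927, 0.969696, 0.3276)–(-0.0927, 0.634766, 0.788673)  len=0.5699
  (v13,v16,v17) [+--] → (-0.0927, 0.634766, 0.788673)–(-0.0927, 0.584703, 0.8576)  len=0.0852
  (v13,v17,v5) [+-+] → (-0.0927, 0.584703, 0.8576)–(-0.0927, 0.0927, 1.01742)  len=0.5173
  (v14,v0,v18) [-+-] → (-0.0927, 0.0927, -1.01742)–(-0.0927, 0, -1.02989)  len=0.0935
  (v17,v21,v5) [--+] → (-0.0927, 0, 1.02989)–(-0.0927, 0.0927, 1.01742)  len=0.0935
  (v18,v0,v22) [-+-] → (-0.0927, 0, -1.02989)–(-0.0927, -0.0927, -1.01742)  len=0.0935
  (v21,v25,v5) [--+] → (-0.0927, -0.0927, 1.01742)–(-0.0927, 0, 1.02989)  len=0.0935
  (v22,v0,v26) [-++] → (-0.0927, -0.0927, -1.01742)–(-0.0927, -0.584703, -0.8576)  len=0.5173
  (v22,v26,v23) [-+-] → (-0.0927, -0.584703, -0.8576)–(-0.0927, -0.634766, -0.788673)  len=0.0852
  (v23,v26,v27) [-++] → (-0.0927, -0.634766, -0.788673)–(-0.0927, -0.969696, -0.3276)  len=0.5699
  (v23,v27,v24) [-+-] → (-0.0927, -0.969696, -0.3276)–(-0.0927, -0.969696, -0.242391)  len=0.0852
  (v24,v27,v28) [-++] → (-0.0927, -0.969696, -0.242391)–(-0.0927, -0.969696, 0.3276)  len=0.5700
  (v24,v28,v25) [-+-] → (-0.0927, -0.969696, 0.3276)–(-0.0927, -0.888701, 0.439109)  len=0.1378
  (v25,v28,v29) [-++] → (-0.0927, -0.888701, 0.439109)–(-0.0927, -0.584703, 0.8576)  len=0.5173
  (v25,v29,v5) [-++] → (-0.0927, -0.584703, 0.8576)–(-0.0927, -0.0927, 1.01742)  len=0.5173

Chained into 1 loop(s):
  loop 1: 20 segments, perimeter = 6.3741
Total perimeter = 6.374

loops=1 perimeter=6.374


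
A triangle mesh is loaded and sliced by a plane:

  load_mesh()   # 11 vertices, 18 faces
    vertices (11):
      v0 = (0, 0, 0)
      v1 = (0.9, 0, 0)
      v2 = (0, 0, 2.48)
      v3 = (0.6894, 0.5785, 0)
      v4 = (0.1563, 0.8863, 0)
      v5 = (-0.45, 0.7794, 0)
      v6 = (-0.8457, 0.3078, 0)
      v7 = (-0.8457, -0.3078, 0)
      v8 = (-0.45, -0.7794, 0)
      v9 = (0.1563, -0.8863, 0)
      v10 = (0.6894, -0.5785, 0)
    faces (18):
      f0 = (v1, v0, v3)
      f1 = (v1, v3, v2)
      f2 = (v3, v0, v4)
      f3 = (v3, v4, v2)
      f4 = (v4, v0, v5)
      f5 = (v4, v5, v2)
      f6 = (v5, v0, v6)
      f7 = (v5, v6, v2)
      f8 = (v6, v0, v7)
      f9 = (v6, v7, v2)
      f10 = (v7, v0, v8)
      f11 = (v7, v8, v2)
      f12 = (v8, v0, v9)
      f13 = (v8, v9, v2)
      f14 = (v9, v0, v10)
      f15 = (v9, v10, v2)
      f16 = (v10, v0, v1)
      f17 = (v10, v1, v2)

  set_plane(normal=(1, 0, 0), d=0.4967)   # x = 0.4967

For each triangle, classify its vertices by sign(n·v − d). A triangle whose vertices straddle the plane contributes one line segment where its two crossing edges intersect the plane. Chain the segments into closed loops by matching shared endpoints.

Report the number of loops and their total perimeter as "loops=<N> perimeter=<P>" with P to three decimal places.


loops=1 perimeter=4.050

Straddling triangles (8 of 18):
  (v1,v0,v3) [+-+] → (0.4967, 0, 0)–(0.4967, 0.416799, 0)  len=0.4168
  (v1,v3,v2) [++-] → (0.4967, 0.416799, 0.693206)–(0.4967, 0, 1.11132)  len=0.5904
  (v3,v0,v4) [+--] → (0.4967, 0.416799, 0)–(0.4967, 0.689761, 0)  len=0.2730
  (v3,v4,v2) [+--] → (0.4967, 0.689761, 0)–(0.4967, 0.416799, 0.693206)  len=0.7450
  (v9,v0,v10) [--+] → (0.4967, -0.416799, 0)–(0.4967, -0.689761, 0)  len=0.2730
  (v9,v10,v2) [-+-] → (0.4967, -0.689761, 0)–(0.4967, -0.416799, 0.693206)  len=0.7450
  (v10,v0,v1) [+-+] → (0.4967, -0.416799, 0)–(0.4967, 0, 0)  len=0.4168
  (v10,v1,v2) [++-] → (0.4967, 0, 1.11132)–(0.4967, -0.416799, 0.693206)  len=0.5904

Chained into 1 loop(s):
  loop 1: 8 segments, perimeter = 4.0503
Total perimeter = 4.050


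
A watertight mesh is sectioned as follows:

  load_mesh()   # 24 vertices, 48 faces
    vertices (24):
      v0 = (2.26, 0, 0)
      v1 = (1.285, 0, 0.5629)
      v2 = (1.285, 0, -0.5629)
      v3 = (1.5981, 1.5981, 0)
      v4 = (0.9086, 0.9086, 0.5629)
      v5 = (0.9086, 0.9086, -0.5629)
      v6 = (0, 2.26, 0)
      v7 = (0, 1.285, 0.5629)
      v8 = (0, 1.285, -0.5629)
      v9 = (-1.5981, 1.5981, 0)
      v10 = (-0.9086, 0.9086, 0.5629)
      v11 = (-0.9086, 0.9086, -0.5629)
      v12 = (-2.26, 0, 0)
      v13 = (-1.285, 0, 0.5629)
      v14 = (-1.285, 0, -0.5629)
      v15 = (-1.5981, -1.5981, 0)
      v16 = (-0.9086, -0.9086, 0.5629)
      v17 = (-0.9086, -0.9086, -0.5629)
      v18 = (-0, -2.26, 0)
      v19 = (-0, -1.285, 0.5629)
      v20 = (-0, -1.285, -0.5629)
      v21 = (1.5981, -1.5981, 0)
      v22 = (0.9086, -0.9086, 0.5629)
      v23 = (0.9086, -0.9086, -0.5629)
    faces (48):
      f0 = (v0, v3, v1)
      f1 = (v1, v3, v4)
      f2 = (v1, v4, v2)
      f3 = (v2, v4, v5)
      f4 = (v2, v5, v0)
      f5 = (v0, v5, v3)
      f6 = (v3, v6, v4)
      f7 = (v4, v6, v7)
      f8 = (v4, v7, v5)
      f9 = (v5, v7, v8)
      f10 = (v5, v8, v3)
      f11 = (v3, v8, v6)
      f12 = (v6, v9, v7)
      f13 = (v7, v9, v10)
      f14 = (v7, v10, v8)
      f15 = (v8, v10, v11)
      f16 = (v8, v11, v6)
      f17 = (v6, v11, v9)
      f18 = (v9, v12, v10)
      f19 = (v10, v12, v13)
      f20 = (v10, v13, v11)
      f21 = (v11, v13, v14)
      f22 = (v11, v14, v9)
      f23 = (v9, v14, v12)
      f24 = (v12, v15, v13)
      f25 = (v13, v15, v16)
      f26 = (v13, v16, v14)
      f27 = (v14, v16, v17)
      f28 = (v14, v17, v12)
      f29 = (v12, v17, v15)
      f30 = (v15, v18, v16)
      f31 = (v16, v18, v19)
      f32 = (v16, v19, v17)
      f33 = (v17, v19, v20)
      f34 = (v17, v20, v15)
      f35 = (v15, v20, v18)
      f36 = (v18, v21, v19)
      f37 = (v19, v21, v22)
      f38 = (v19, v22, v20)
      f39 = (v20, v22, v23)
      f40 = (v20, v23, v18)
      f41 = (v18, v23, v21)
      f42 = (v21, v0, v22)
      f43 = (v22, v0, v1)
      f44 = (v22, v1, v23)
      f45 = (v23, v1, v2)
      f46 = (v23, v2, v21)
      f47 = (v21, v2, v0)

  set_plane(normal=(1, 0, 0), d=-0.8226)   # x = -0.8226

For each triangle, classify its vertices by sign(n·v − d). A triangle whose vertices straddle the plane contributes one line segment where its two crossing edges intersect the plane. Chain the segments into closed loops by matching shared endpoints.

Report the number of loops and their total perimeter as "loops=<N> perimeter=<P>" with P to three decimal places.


loops=2 perimeter=6.755

Straddling triangles (12 of 48):
  (v6,v9,v7) [+-+] → (-0.8226, 1.9193, 0)–(-0.8226, 1.44616, 0.273155)  len=0.5463
  (v7,v9,v10) [+--] → (-0.8226, 1.44616, 0.273155)–(-0.8226, 0.944227, 0.5629)  len=0.5796
  (v7,v10,v8) [+-+] → (-0.8226, 0.944227, 0.5629)–(-0.8226, 0.944227, 0.456342)  len=0.1066
  (v8,v10,v11) [+--] → (-0.8226, 0.944227, 0.456342)–(-0.8226, 0.944227, -0.5629)  len=1.0192
  (v8,v11,v6) [+-+] → (-0.8226, 0.944227, -0.5629)–(-0.8226, 1.03651, -0.509621)  len=0.1066
  (v6,v11,v9) [+--] → (-0.8226, 1.03651, -0.509621)–(-0.8226, 1.9193, 0)  len=1.0193
  (v15,v18,v16) [-+-] → (-0.8226, -1.9193, 0)–(-0.8226, -1.03651, 0.509621)  len=1.0193
  (v16,v18,v19) [-++] → (-0.8226, -1.03651, 0.509621)–(-0.8226, -0.944227, 0.5629)  len=0.1066
  (v16,v19,v17) [-+-] → (-0.8226, -0.944227, 0.5629)–(-0.8226, -0.944227, -0.456342)  len=1.0192
  (v17,v19,v20) [-++] → (-0.8226, -0.944227, -0.456342)–(-0.8226, -0.944227, -0.5629)  len=0.1066
  (v17,v20,v15) [-+-] → (-0.8226, -0.944227, -0.5629)–(-0.8226, -1.44616, -0.273155)  len=0.5796
  (v15,v20,v18) [-++] → (-0.8226, -1.44616, -0.273155)–(-0.8226, -1.9193, 0)  len=0.5463

Chained into 2 loop(s):
  loop 1: 6 segments, perimeter = 3.3776
  loop 2: 6 segments, perimeter = 3.3776
Total perimeter = 6.755
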